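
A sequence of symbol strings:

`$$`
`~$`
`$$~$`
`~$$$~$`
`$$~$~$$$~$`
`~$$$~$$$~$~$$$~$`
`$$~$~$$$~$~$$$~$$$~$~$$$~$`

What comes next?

~$$$~$$$~$~$$$~$$$~$~$$$~$~$$$~$$$~$~$$$~$

Each term (from the third on) is the two preceding terms concatenated in order: term 3 = $$·~$ = $$~$.
Continuing: ~$$$~$$$~$~$$$~$ · $$~$~$$$~$~$$$~$$$~$~$$$~$ gives term 8.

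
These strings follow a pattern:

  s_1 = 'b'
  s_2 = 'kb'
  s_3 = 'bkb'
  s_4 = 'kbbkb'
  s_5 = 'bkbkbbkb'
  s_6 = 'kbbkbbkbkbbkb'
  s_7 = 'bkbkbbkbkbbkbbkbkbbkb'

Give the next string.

This is a Fibonacci-style word recurrence s(k) = s(k−2)·s(k−1): e.g. b·kb = bkb.
Continuing: kbbkbbkbkbbkb · bkbkbbkbkbbkbbkbkbbkb gives term 8.

kbbkbbkbkbbkbbkbkbbkbkbbkbbkbkbbkb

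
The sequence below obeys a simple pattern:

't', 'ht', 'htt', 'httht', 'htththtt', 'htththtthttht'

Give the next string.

From term 3 onward, concatenate the last term with the second-to-last: ht·t = htt, htt·ht = httht, …
Continuing: htththtthttht · htththtt gives term 7.

htththtthtththtththtt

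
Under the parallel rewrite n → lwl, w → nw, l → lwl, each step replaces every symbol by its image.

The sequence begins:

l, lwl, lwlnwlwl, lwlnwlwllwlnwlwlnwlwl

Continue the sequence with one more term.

Applying the rule to each of the 21 symbols of lwlnwlwllwlnwlwlnwlwl gives the pieces lwl nw lwl lwl nw lwl nw lwl lwl nw lwl lwl nw lwl nw lwl lwl nw lwl nw lwl, which concatenate to the answer.

lwlnwlwllwlnwlwlnwlwllwlnwlwllwlnwlwlnwlwllwlnwlwlnwlwl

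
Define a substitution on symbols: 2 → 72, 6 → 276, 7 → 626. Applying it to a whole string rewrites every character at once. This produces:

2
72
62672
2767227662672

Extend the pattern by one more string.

7262627662672726262762767227662672

Replace each of the 13 characters of 2767227662672 in place — 72 626 276 626 72 72 626 276 276 72 276 626 72 — and concatenate.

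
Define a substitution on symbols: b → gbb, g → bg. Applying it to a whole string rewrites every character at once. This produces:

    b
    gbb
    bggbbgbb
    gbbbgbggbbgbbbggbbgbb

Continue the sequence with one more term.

φ(gbbbgbggbbgbbbggbbgbb) expands symbol-by-symbol to bg gbb gbb gbb bg gbb bg bg gbb gbb bg gbb gbb gbb bg bg gbb gbb bg gbb gbb; joining the 21 pieces gives the next term.

bggbbgbbgbbbggbbbgbggbbgbbbggbbgbbgbbbgbggbbgbbbggbbgbb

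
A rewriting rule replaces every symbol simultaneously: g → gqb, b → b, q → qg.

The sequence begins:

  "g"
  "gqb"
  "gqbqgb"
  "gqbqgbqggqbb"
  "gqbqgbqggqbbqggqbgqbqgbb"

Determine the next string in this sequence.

Applying the rule to each of the 24 symbols of gqbqgbqggqbbqggqbgqbqgbb gives the pieces gqb qg b qg gqb b qg gqb gqb qg b b qg gqb gqb qg b gqb qg b qg gqb b b, which concatenate to the answer.

gqbqgbqggqbbqggqbgqbqgbbqggqbgqbqgbgqbqgbqggqbbb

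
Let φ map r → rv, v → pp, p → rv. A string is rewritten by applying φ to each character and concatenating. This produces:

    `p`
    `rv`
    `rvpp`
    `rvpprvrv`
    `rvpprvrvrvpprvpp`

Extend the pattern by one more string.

rvpprvrvrvpprvpprvpprvrvrvpprvrv

Applying the rule to each of the 16 symbols of rvpprvrvrvpprvpp gives the pieces rv pp rv rv rv pp rv pp rv pp rv rv rv pp rv rv, which concatenate to the answer.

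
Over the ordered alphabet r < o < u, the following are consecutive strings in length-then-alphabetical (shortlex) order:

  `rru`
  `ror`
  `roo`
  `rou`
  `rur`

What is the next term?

The successor of rur increments the rightmost position that isn't already u and resets every position after it to r.

ruo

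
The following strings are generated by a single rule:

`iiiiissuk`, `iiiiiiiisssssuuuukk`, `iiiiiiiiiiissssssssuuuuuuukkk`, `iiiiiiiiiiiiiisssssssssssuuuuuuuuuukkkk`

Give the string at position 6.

iiiiiiiiiiiiiiiiiiiisssssssssssssssssuuuuuuuuuuuuuuuukkkkkk

Term n consists of 3n+2 i's, followed by 3n-1 s's, followed by 3n-2 u's, followed by n k's (n = 1, 2, …).
Setting n = 6 gives 20, 17, 16, 6 characters in each block.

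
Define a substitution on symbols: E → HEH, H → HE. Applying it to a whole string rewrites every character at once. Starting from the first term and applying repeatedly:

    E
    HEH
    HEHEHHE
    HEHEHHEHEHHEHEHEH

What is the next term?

HEHEHHEHEHHEHEHEHHEHEHHEHEHEHHEHEHHEHEHHE

φ(HEHEHHEHEHHEHEHEH) expands symbol-by-symbol to HE HEH HE HEH HE HE HEH HE HEH HE HE HEH HE HEH HE HEH HE; joining the 17 pieces gives the next term.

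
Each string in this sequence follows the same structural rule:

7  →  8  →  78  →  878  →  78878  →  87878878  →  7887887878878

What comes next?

From term 3 onward, concatenate the second-to-last term with the last: 7·8 = 78, 8·78 = 878, …
The next term joins 87878878 and 7887887878878.

878788787887887878878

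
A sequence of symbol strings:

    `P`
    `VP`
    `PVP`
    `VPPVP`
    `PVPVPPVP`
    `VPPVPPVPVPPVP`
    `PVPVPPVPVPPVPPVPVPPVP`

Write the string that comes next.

This is a Fibonacci-style word recurrence s(k) = s(k−2)·s(k−1): e.g. P·VP = PVP.
So term 8 is VPPVPPVPVPPVP·PVPVPPVPVPPVPPVPVPPVP.

VPPVPPVPVPPVPPVPVPPVPVPPVPPVPVPPVP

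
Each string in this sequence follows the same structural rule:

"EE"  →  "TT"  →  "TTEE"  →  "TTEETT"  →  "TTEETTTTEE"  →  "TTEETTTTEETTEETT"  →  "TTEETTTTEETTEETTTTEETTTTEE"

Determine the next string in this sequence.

TTEETTTTEETTEETTTTEETTTTEETTEETTTTEETTEETT

This is a Fibonacci-style word recurrence s(k) = s(k−1)·s(k−2): e.g. TT·EE = TTEE.
The next term joins TTEETTTTEETTEETTTTEETTTTEE and TTEETTTTEETTEETT.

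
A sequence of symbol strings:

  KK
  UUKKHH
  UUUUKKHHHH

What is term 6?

UUUUUUUUUUKKHHHHHHHHHH

s(k+1) = UU·s(k)·HH, so each term gains UU as a prefix and HH as a suffix.
From UUUUKKHHHH, 3 further steps: UUUUKKHHHH → UUUUUUKKHHHHHH → UUUUUUUUKKHHHHHHHH → (answer).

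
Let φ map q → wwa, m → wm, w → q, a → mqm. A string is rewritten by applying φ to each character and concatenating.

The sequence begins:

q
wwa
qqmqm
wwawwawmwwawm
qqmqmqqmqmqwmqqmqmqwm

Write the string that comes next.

Rewriting the 21 symbols of qqmqmqqmqmqwmqqmqmqwm one by one yields wwa wwa wm wwa wm wwa wwa wm wwa wm wwa q wm wwa wwa wm wwa wm wwa q wm; concatenated:

wwawwawmwwawmwwawwawmwwawmwwaqwmwwawwawmwwawmwwaqwm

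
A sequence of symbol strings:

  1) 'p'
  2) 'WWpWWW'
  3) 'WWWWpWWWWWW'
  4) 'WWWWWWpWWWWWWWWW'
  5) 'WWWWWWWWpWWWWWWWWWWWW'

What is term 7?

s(k+1) = WW·s(k)·WWW, so each term gains WW as a prefix and WWW as a suffix.
From WWWWWWWWpWWWWWWWWWWWW, 2 further steps: WWWWWWWWpWWWWWWWWWWWW → WWWWWWWWWWpWWWWWWWWWWWWWWW → (answer).

WWWWWWWWWWWWpWWWWWWWWWWWWWWWWWW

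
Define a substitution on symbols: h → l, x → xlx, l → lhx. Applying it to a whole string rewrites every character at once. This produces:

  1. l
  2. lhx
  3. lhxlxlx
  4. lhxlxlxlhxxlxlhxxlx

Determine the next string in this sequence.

Applying the rule to each of the 19 symbols of lhxlxlxlhxxlxlhxxlx gives the pieces lhx l xlx lhx xlx lhx xlx lhx l xlx xlx lhx xlx lhx l xlx xlx lhx xlx, which concatenate to the answer.

lhxlxlxlhxxlxlhxxlxlhxlxlxxlxlhxxlxlhxlxlxxlxlhxxlx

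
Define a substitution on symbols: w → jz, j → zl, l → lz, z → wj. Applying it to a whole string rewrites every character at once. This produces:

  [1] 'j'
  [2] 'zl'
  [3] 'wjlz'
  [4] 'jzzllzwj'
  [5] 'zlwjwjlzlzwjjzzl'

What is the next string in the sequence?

wjlzjzzljzzllzwjlzwjjzzlzlwjwjlz

Applying the rule to each of the 16 symbols of zlwjwjlzlzwjjzzl gives the pieces wj lz jz zl jz zl lz wj lz wj jz zl zl wj wj lz, which concatenate to the answer.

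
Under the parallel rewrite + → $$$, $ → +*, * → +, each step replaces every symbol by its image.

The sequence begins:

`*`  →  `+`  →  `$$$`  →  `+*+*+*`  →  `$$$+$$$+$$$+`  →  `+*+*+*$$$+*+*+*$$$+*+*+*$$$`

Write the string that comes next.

Replace each of the 27 characters of +*+*+*$$$+*+*+*$$$+*+*+*$$$ in place — $$$ + $$$ + $$$ + +* +* +* $$$ + $$$ + $$$ + +* +* +* $$$ + $$$ + $$$ + +* +* +* — and concatenate.

$$$+$$$+$$$++*+*+*$$$+$$$+$$$++*+*+*$$$+$$$+$$$++*+*+*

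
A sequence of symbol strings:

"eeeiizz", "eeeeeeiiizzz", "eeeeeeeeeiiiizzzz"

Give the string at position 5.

Term n consists of 3n e's, followed by n+1 i's, followed by n+1 z's (n = 1, 2, …).
Setting n = 5 gives 15, 6, 6 characters in each block.

eeeeeeeeeeeeeeeiiiiiizzzzzz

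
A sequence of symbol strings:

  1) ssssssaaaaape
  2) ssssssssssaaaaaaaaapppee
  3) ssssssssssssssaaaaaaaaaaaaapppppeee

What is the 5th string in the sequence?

ssssssssssssssssssssssaaaaaaaaaaaaaaaaaaaaapppppppppeeeee

Reading off run lengths: s runs 6, 10, 14; a runs 5, 9, 13; p runs 1, 3, 5; e runs 1, 2, 3 — each is linear in n (n = 1, 2, …).
Setting n = 5 gives 22, 21, 9, 5 characters in each block.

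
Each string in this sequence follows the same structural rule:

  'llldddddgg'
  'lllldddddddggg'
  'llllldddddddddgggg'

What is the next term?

lllllldddddddddddggggg

The n-th term is n+1 l's then 2n+1 d's then n g's, where the shown terms are n = 2, 3, 4.
Setting n = 5 gives 6, 11, 5 characters in each block.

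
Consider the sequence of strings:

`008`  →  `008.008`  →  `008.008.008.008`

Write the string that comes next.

Each string is two copies of the previous one joined by '.'.
Doubling 008.008.008.008 with '.' between the halves:

008.008.008.008.008.008.008.008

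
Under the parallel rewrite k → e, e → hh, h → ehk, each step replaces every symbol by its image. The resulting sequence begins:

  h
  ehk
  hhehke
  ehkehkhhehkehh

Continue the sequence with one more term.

Applying the rule to each of the 14 symbols of ehkehkhhehkehh gives the pieces hh ehk e hh ehk e ehk ehk hh ehk e hh ehk ehk, which concatenate to the answer.

hhehkehhehkeehkehkhhehkehhehkehk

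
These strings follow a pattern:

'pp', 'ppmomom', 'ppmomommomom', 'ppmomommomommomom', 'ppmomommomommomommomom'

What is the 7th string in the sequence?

The strings grow by a fixed suffix momom each time.
From ppmomommomommomommomom, 2 further steps: ppmomommomommomommomom → ppmomommomommomommomommomom → (answer).

ppmomommomommomommomommomommomom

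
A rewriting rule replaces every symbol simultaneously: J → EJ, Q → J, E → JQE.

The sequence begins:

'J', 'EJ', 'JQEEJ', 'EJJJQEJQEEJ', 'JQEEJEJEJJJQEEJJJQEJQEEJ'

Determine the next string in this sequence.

EJJJQEJQEEJJQEEJJQEEJEJEJJJQEJQEEJEJEJJJQEEJJJQEJQEEJ

Replace each of the 24 characters of JQEEJEJEJJJQEEJJJQEJQEEJ in place — EJ J JQE JQE EJ JQE EJ JQE EJ EJ EJ J JQE JQE EJ EJ EJ J JQE EJ J JQE JQE EJ — and concatenate.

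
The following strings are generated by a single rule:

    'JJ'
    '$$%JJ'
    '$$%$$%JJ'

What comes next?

$$%$$%$$%JJ

Every step adds $$% at the front: s(k+1) = $$%·s(k).
One more step from $$%$$%JJ gives the answer.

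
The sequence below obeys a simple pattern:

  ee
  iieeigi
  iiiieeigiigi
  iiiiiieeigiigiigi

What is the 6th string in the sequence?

iiiiiiiiiieeigiigiigiigiigi

s(k+1) = ii·s(k)·igi, so each term gains ii as a prefix and igi as a suffix.
From iiiiiieeigiigiigi, 2 further steps: iiiiiieeigiigiigi → iiiiiiiieeigiigiigiigi → (answer).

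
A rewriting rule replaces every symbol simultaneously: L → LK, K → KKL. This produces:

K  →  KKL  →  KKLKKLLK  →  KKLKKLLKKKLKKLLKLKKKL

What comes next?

KKLKKLLKKKLKKLLKLKKKLKKLKKLLKKKLKKLLKLKKKLLKKKLKKLKKLLK

Applying the rule to each of the 21 symbols of KKLKKLLKKKLKKLLKLKKKL gives the pieces KKL KKL LK KKL KKL LK LK KKL KKL KKL LK KKL KKL LK LK KKL LK KKL KKL KKL LK, which concatenate to the answer.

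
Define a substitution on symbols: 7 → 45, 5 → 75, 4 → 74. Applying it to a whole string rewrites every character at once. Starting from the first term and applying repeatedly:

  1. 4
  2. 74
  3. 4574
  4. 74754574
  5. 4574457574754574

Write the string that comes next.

Rewriting the 16 symbols of 4574457574754574 one by one yields 74 75 45 74 74 75 45 75 45 74 45 75 74 75 45 74; concatenated:

74754574747545754574457574754574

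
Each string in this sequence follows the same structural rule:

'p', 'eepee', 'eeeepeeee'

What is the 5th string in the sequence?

Every step adds ee to the front and ee to the end of the previous string.
From eeeepeeee, 2 further steps: eeeepeeee → eeeeeepeeeeee → (answer).

eeeeeeeepeeeeeeee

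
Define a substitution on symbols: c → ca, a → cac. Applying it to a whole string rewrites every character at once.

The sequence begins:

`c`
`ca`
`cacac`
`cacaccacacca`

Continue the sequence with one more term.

Apply φ to cacaccacacca symbol by symbol: c→ca, a→cac, c→ca, a→cac, c→ca, c→ca, a→cac, c→ca, a→cac, c→ca, c→ca, a→cac; joined: ca cac ca cac ca ca cac ca cac ca ca cac.

cacaccacaccacacaccacaccacacac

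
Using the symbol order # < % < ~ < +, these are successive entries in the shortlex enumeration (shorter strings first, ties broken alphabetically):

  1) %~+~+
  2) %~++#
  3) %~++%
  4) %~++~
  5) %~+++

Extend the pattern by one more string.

%+###

Find the rightmost character of %~+++ below +, bump it to the next letter, and reset everything to its right to #.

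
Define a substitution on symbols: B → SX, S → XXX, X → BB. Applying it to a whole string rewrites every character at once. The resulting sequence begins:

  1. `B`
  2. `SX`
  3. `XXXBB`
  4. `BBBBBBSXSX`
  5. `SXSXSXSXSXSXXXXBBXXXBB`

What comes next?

XXXBBXXXBBXXXBBXXXBBXXXBBXXXBBBBBBBBSXSXBBBBBBSXSX

Applying the rule to each of the 22 symbols of SXSXSXSXSXSXXXXBBXXXBB gives the pieces XXX BB XXX BB XXX BB XXX BB XXX BB XXX BB BB BB BB SX SX BB BB BB SX SX, which concatenate to the answer.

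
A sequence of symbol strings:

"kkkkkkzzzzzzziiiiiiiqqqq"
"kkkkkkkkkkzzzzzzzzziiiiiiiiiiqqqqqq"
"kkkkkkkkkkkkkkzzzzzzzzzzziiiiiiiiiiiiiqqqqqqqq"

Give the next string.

Reading off run lengths: k runs 6, 10, 14; z runs 7, 9, 11; i runs 7, 10, 13; q runs 4, 6, 8 — each is linear in n, where the shown terms are n = 2, 3, 4.
Setting n = 5 gives 18, 13, 16, 10 characters in each block.

kkkkkkkkkkkkkkkkkkzzzzzzzzzzzzziiiiiiiiiiiiiiiiqqqqqqqqqq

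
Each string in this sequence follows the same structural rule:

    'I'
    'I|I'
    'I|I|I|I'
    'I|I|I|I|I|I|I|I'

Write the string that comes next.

I|I|I|I|I|I|I|I|I|I|I|I|I|I|I|I

s(k+1) = s(k)·|·s(k) — each term doubles the last with '|' between the halves.
So the next term is two copies of I|I|I|I|I|I|I|I with '|' between the halves.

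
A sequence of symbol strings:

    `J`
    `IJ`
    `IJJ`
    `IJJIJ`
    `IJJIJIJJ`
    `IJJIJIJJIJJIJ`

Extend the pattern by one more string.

Each term (from the third on) is the previous term followed by the one before it: term 3 = IJ·J = IJJ.
So term 7 is IJJIJIJJIJJIJ·IJJIJIJJ.

IJJIJIJJIJJIJIJJIJIJJ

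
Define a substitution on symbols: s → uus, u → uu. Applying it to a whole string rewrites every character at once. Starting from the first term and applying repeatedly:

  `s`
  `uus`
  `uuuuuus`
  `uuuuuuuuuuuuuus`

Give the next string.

uuuuuuuuuuuuuuuuuuuuuuuuuuuuuus

φ(uuuuuuuuuuuuuus) expands symbol-by-symbol to uu uu uu uu uu uu uu uu uu uu uu uu uu uu uus; joining the 15 pieces gives the next term.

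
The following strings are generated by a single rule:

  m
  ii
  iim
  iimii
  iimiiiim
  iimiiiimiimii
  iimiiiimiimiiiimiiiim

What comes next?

iimiiiimiimiiiimiiiimiimiiiimiimii

Each term (from the third on) is the previous term followed by the one before it: term 3 = ii·m = iim.
The next term joins iimiiiimiimiiiimiiiim and iimiiiimiimii.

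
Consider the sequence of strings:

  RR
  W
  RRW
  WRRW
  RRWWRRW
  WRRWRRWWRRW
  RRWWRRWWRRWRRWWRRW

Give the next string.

From term 3 onward, concatenate the second-to-last term with the last: RR·W = RRW, W·RRW = WRRW, …
So term 8 is WRRWRRWWRRW·RRWWRRWWRRWRRWWRRW.

WRRWRRWWRRWRRWWRRWWRRWRRWWRRW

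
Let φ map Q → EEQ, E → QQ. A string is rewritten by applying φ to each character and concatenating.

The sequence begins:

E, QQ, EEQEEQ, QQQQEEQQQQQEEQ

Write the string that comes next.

EEQEEQEEQEEQQQQQEEQEEQEEQEEQEEQQQQQEEQ

φ(QQQQEEQQQQQEEQ) expands symbol-by-symbol to EEQ EEQ EEQ EEQ QQ QQ EEQ EEQ EEQ EEQ EEQ QQ QQ EEQ; joining the 14 pieces gives the next term.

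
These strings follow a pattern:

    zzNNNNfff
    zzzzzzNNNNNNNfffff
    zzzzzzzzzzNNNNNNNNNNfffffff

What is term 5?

zzzzzzzzzzzzzzzzzzNNNNNNNNNNNNNNNNfffffffffff

Each string has the form z^{4n-2} N^{3n+1} f^{2n+1} (n = 1, 2, …).
For term 5, n = 5, so the run lengths are 18, 16, 11.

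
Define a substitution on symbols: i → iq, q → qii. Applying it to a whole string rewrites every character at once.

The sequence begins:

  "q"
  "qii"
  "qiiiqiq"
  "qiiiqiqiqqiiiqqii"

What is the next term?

qiiiqiqiqqiiiqqiiiqqiiqiiiqiqiqqiiqiiiqiq

φ(qiiiqiqiqqiiiqqii) expands symbol-by-symbol to qii iq iq iq qii iq qii iq qii qii iq iq iq qii qii iq iq; joining the 17 pieces gives the next term.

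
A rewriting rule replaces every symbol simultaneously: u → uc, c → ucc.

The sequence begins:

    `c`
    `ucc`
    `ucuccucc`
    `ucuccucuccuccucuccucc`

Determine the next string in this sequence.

Rewriting the 21 symbols of ucuccucuccuccucuccucc one by one yields uc ucc uc ucc ucc uc ucc uc ucc ucc uc ucc ucc uc ucc uc ucc ucc uc ucc ucc; concatenated:

ucuccucuccuccucuccucuccuccucuccuccucuccucuccuccucuccucc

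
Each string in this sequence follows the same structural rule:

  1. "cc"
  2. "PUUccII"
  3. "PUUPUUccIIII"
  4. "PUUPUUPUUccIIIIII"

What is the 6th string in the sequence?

Every step adds PUU to the front and II to the end of the previous string.
From PUUPUUPUUccIIIIII, 2 further steps: PUUPUUPUUccIIIIII → PUUPUUPUUPUUccIIIIIIII → (answer).

PUUPUUPUUPUUPUUccIIIIIIIIII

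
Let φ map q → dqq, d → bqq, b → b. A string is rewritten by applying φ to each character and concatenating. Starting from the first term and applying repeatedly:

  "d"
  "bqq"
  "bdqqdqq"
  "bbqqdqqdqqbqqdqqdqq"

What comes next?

Applying the rule to each of the 19 symbols of bbqqdqqdqqbqqdqqdqq gives the pieces b b dqq dqq bqq dqq dqq bqq dqq dqq b dqq dqq bqq dqq dqq bqq dqq dqq, which concatenate to the answer.

bbdqqdqqbqqdqqdqqbqqdqqdqqbdqqdqqbqqdqqdqqbqqdqqdqq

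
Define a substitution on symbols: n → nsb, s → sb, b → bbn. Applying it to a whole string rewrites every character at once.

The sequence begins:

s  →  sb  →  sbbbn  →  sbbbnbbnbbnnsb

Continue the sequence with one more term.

sbbbnbbnbbnnsbbbnbbnnsbbbnbbnnsbnsbsbbbn

Replace each of the 14 characters of sbbbnbbnbbnnsb in place — sb bbn bbn bbn nsb bbn bbn nsb bbn bbn nsb nsb sb bbn — and concatenate.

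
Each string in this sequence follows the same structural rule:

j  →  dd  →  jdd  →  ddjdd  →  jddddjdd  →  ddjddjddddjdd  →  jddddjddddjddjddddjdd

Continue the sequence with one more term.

This is a Fibonacci-style word recurrence s(k) = s(k−2)·s(k−1): e.g. j·dd = jdd.
Continuing: ddjddjddddjdd · jddddjddddjddjddddjdd gives term 8.

ddjddjddddjddjddddjddddjddjddddjdd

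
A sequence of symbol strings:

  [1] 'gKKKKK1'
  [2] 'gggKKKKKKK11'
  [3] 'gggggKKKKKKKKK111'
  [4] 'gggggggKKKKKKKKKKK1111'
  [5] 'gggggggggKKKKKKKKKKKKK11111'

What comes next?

gggggggggggKKKKKKKKKKKKKKK111111

Reading off run lengths: g runs 1, 3, 5, 7, 9; K runs 5, 7, 9, 11, 13; 1 runs 1, 2, 3, 4, 5 — each is linear in n (n = 1, 2, …).
For the next term, n = 6, so the run lengths are 11, 15, 6.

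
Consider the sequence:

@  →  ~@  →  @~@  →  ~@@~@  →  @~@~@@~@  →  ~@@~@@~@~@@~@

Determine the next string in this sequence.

From term 3 onward, concatenate the second-to-last term with the last: @·~@ = @~@, ~@·@~@ = ~@@~@, …
Continuing: @~@~@@~@ · ~@@~@@~@~@@~@ gives term 7.

@~@~@@~@~@@~@@~@~@@~@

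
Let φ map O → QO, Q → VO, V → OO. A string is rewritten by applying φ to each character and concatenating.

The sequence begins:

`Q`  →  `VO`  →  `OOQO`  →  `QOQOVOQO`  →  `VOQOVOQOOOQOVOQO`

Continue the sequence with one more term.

Rewriting the 16 symbols of VOQOVOQOOOQOVOQO one by one yields OO QO VO QO OO QO VO QO QO QO VO QO OO QO VO QO; concatenated:

OOQOVOQOOOQOVOQOQOQOVOQOOOQOVOQO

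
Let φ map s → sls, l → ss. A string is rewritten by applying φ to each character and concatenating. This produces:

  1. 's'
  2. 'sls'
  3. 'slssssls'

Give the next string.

Rewriting each symbol of slssssls: s→sls, l→ss, s→sls, s→sls, s→sls, s→sls, l→ss, s→sls, which concatenates to sls ss sls sls sls sls ss sls.

slsssslsslsslsslssssls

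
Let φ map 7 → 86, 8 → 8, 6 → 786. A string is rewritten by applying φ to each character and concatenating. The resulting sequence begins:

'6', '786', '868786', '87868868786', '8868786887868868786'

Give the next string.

Applying the rule to each of the 19 symbols of 8868786887868868786 gives the pieces 8 8 786 8 86 8 786 8 8 86 8 786 8 8 786 8 86 8 786, which concatenate to the answer.

88786886878688868786887868868786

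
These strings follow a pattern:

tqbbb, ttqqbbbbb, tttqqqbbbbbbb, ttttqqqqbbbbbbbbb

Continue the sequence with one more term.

Each string has the form t^{n-1} q^{n-1} b^{2n-1}, where the shown terms are n = 2, 3, 4, 5.
For the next term, n = 6, so the run lengths are 5, 5, 11.

tttttqqqqqbbbbbbbbbbb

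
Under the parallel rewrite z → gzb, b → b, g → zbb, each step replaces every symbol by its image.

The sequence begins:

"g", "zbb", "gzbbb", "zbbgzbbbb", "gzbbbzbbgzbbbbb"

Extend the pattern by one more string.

Replace each of the 15 characters of gzbbbzbbgzbbbbb in place — zbb gzb b b b gzb b b zbb gzb b b b b b — and concatenate.

zbbgzbbbbgzbbbzbbgzbbbbbb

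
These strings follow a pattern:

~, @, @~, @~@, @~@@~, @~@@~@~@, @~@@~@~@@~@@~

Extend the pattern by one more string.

This is a Fibonacci-style word recurrence s(k) = s(k−1)·s(k−2): e.g. @·~ = @~.
So term 8 is @~@@~@~@@~@@~·@~@@~@~@.

@~@@~@~@@~@@~@~@@~@~@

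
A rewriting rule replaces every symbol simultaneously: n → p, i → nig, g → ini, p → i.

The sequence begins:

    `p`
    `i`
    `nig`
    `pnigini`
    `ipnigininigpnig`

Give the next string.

Rewriting the 15 symbols of ipnigininigpnig one by one yields nig i p nig ini nig p nig p nig ini i p nig ini; concatenated:

nigipnigininigpnigpniginiipnigini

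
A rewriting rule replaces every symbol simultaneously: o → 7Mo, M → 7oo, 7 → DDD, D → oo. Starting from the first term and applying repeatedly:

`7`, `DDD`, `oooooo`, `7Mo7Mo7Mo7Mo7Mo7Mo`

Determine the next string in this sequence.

Replace each of the 18 characters of 7Mo7Mo7Mo7Mo7Mo7Mo in place — DDD 7oo 7Mo DDD 7oo 7Mo DDD 7oo 7Mo DDD 7oo 7Mo DDD 7oo 7Mo DDD 7oo 7Mo — and concatenate.

DDD7oo7MoDDD7oo7MoDDD7oo7MoDDD7oo7MoDDD7oo7MoDDD7oo7Mo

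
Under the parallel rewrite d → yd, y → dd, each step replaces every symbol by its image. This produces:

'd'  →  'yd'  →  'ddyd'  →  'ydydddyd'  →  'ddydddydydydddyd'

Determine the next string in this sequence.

φ(ddydddydydydddyd) expands symbol-by-symbol to yd yd dd yd yd yd dd yd dd yd dd yd yd yd dd yd; joining the 16 pieces gives the next term.

ydydddydydydddydddydddydydydddyd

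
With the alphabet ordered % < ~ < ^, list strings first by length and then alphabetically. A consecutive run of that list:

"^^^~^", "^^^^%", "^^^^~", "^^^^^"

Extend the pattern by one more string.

After ^^^^^ the length-5 strings are exhausted; the first length-6 string is 6 copies of %.

%%%%%%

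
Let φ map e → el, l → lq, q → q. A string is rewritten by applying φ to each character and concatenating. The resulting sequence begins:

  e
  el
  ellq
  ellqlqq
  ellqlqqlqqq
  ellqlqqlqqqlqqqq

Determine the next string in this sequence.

Replace each of the 16 characters of ellqlqqlqqqlqqqq in place — el lq lq q lq q q lq q q q lq q q q q — and concatenate.

ellqlqqlqqqlqqqqlqqqqq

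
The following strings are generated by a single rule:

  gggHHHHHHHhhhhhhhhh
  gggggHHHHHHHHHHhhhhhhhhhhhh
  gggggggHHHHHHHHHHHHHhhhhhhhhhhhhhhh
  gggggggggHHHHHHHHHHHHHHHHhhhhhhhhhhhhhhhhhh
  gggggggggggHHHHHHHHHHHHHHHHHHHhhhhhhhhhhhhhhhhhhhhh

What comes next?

gggggggggggggHHHHHHHHHHHHHHHHHHHHHHhhhhhhhhhhhhhhhhhhhhhhhh

Term n consists of 2n-1 g's, followed by 3n+1 H's, followed by 3n+3 h's, where the shown terms are n = 2, 3, 4, 5, 6.
At n = 7 the blocks have lengths 13, 22, 24.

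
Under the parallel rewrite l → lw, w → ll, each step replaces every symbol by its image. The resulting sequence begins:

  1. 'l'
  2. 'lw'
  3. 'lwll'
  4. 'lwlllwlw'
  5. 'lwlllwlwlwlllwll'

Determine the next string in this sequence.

lwlllwlwlwlllwlllwlllwlwlwlllwlw

φ(lwlllwlwlwlllwll) expands symbol-by-symbol to lw ll lw lw lw ll lw ll lw ll lw lw lw ll lw lw; joining the 16 pieces gives the next term.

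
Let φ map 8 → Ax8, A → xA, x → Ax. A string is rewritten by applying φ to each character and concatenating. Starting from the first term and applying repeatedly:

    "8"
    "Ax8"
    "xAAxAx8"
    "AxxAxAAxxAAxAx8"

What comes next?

Rewriting the 15 symbols of AxxAxAAxxAAxAx8 one by one yields xA Ax Ax xA Ax xA xA Ax Ax xA xA Ax xA Ax Ax8; concatenated:

xAAxAxxAAxxAxAAxAxxAxAAxxAAxAx8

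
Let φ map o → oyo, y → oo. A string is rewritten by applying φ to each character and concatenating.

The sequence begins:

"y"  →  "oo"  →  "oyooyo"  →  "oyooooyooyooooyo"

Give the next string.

oyooooyooyooyooyooooyooyooooyooyooyooyooooyo

φ(oyooooyooyooooyo) expands symbol-by-symbol to oyo oo oyo oyo oyo oyo oo oyo oyo oo oyo oyo oyo oyo oo oyo; joining the 16 pieces gives the next term.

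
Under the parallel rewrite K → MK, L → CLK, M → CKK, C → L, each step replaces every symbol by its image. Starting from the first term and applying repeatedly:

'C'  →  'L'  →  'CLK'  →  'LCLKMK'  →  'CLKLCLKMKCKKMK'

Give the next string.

LCLKMKCLKLCLKMKCKKMKLMKMKCKKMK

φ(CLKLCLKMKCKKMK) expands symbol-by-symbol to L CLK MK CLK L CLK MK CKK MK L MK MK CKK MK; joining the 14 pieces gives the next term.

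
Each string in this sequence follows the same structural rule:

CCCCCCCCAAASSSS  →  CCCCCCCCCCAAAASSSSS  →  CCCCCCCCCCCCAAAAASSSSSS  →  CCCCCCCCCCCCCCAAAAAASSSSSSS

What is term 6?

CCCCCCCCCCCCCCCCCCAAAAAAAASSSSSSSSS

Term n consists of 2n+2 C's, followed by n A's, followed by n+1 S's, where the shown terms are n = 3, 4, 5, 6.
At n = 8 the blocks have lengths 18, 8, 9.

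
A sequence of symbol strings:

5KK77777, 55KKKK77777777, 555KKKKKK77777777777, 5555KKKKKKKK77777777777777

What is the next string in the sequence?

55555KKKKKKKKKK77777777777777777

Reading off run lengths: 5 runs 1, 2, 3, 4; K runs 2, 4, 6, 8; 7 runs 5, 8, 11, 14 — each is linear in n (n = 1, 2, …).
Setting n = 5 gives 5, 10, 17 characters in each block.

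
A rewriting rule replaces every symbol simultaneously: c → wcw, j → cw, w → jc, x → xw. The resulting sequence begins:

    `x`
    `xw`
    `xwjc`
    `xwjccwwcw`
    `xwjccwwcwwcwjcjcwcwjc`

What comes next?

Rewriting the 21 symbols of xwjccwwcwwcwjcjcwcwjc one by one yields xw jc cw wcw wcw jc jc wcw jc jc wcw jc cw wcw cw wcw jc wcw jc cw wcw; concatenated:

xwjccwwcwwcwjcjcwcwjcjcwcwjccwwcwcwwcwjcwcwjccwwcw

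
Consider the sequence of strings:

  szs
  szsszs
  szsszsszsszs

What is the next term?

s(k+1) = s(k)·s(k) — each term doubles the last.
Doubling szsszsszsszs:

szsszsszsszsszsszsszsszs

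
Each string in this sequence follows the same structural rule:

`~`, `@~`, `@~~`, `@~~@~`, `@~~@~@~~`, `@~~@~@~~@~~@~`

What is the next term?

@~~@~@~~@~~@~@~~@~@~~

From term 3 onward, concatenate the last term with the second-to-last: @~·~ = @~~, @~~·@~ = @~~@~, …
So term 7 is @~~@~@~~@~~@~·@~~@~@~~.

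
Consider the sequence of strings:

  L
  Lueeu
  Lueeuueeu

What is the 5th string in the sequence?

Lueeuueeuueeuueeu

The strings grow by a fixed suffix ueeu each time.
From Lueeuueeu, 2 further steps: Lueeuueeu → Lueeuueeuueeu → (answer).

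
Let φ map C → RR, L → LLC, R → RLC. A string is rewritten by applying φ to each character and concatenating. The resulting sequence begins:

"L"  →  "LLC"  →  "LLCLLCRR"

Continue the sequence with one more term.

Rewriting each symbol of LLCLLCRR: L→LLC, L→LLC, C→RR, L→LLC, L→LLC, C→RR, R→RLC, R→RLC, which concatenates to LLC LLC RR LLC LLC RR RLC RLC.

LLCLLCRRLLCLLCRRRLCRLC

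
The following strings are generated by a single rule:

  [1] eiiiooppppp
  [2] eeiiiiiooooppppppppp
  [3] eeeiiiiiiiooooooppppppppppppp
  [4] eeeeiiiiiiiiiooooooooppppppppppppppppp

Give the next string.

Term n consists of n e's, followed by 2n+1 i's, followed by 2n o's, followed by 4n+1 p's (n = 1, 2, …).
Setting n = 5 gives 5, 11, 10, 21 characters in each block.

eeeeeiiiiiiiiiiiooooooooooppppppppppppppppppppp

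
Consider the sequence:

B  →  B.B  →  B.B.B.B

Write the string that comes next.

s(k+1) = s(k)·.·s(k) — each term doubles the last with '.' between the halves.
One more doubling of B.B.B.B gives the answer.

B.B.B.B.B.B.B.B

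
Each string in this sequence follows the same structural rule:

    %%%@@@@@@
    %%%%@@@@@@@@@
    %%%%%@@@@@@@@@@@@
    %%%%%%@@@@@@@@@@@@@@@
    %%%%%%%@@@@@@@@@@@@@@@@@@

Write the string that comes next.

%%%%%%%%@@@@@@@@@@@@@@@@@@@@@

The n-th term is n+1 %'s then 3n @'s, where the shown terms are n = 2, 3, 4, 5, 6.
For the next term, n = 7, so the run lengths are 8, 21.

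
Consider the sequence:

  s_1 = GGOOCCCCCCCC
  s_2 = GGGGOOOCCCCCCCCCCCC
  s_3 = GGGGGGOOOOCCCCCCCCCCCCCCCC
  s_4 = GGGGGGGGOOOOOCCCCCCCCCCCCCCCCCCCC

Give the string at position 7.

Reading off run lengths: G runs 2, 4, 6, 8; O runs 2, 3, 4, 5; C runs 8, 12, 16, 20 — each is linear in n, where the shown terms are n = 2, 3, 4, 5.
Setting n = 8 gives 14, 8, 32 characters in each block.

GGGGGGGGGGGGGGOOOOOOOOCCCCCCCCCCCCCCCCCCCCCCCCCCCCCCCC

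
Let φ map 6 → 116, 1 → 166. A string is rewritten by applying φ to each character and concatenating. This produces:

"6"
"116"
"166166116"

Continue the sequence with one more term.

166116116166116116166166116

Expanding 166166116: 1→166, 6→116, 6→116, 1→166, 6→116, 6→116, 1→166, 1→166, 6→116. Concatenated: 166 116 116 166 116 116 166 166 116.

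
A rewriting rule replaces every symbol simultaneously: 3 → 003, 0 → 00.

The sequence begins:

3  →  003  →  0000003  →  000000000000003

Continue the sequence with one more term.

0000000000000000000000000000003

φ(000000000000003) expands symbol-by-symbol to 00 00 00 00 00 00 00 00 00 00 00 00 00 00 003; joining the 15 pieces gives the next term.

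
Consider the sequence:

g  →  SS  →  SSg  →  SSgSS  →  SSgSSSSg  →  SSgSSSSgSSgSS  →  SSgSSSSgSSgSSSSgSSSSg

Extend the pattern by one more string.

This is a Fibonacci-style word recurrence s(k) = s(k−1)·s(k−2): e.g. SS·g = SSg.
Continuing: SSgSSSSgSSgSSSSgSSSSg · SSgSSSSgSSgSS gives term 8.

SSgSSSSgSSgSSSSgSSSSgSSgSSSSgSSgSS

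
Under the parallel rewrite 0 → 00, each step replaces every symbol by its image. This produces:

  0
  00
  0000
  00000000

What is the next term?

Rewriting each symbol of 00000000: 0→00, 0→00, 0→00, 0→00, 0→00, 0→00, 0→00, 0→00, which concatenates to 00 00 00 00 00 00 00 00.

0000000000000000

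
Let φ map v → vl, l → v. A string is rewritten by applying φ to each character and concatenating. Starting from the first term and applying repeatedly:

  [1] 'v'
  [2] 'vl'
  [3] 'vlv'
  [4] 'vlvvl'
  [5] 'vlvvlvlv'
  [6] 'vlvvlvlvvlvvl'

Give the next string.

vlvvlvlvvlvvlvlvvlvlv

φ(vlvvlvlvvlvvl) expands symbol-by-symbol to vl v vl vl v vl v vl vl v vl vl v; joining the 13 pieces gives the next term.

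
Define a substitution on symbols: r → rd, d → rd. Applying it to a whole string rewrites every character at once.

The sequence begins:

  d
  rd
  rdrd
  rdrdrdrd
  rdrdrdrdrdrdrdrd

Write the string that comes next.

Rewriting the 16 symbols of rdrdrdrdrdrdrdrd one by one yields rd rd rd rd rd rd rd rd rd rd rd rd rd rd rd rd; concatenated:

rdrdrdrdrdrdrdrdrdrdrdrdrdrdrdrd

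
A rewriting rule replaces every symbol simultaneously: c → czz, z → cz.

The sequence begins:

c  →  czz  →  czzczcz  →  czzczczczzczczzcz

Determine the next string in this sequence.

φ(czzczczczzczczzcz) expands symbol-by-symbol to czz cz cz czz cz czz cz czz cz cz czz cz czz cz cz czz cz; joining the 17 pieces gives the next term.

czzczczczzczczzczczzczczczzczczzczczczzcz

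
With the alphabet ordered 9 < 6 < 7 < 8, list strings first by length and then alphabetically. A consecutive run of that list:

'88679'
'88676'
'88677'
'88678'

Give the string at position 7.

88687

Advancing 3 positions from 88678 through 88678 → 88689 → 88686 reaches term 7.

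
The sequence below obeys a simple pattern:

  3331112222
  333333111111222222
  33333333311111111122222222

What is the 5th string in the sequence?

Each string has the form 3^{3n} 1^{3n} 2^{2n+2} (n = 1, 2, …).
For term 5, n = 5, so the run lengths are 15, 15, 12.

333333333333333111111111111111222222222222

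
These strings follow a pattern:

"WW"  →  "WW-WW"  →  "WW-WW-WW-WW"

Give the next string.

s(k+1) = s(k)·-·s(k) — each term doubles the last with '-' between the halves.
Doubling WW-WW-WW-WW with '-' between the halves:

WW-WW-WW-WW-WW-WW-WW-WW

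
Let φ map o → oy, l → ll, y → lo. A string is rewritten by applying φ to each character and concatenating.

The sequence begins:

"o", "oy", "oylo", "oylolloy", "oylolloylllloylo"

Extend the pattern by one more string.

oylolloylllloylolllllllloylolloy

Applying the rule to each of the 16 symbols of oylolloylllloylo gives the pieces oy lo ll oy ll ll oy lo ll ll ll ll oy lo ll oy, which concatenate to the answer.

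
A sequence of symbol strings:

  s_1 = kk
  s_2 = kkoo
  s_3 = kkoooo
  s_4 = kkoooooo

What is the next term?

Every step adds oo to the end: s(k+1) = s(k)·oo.
So the next term is kkoooooo·oo.

kkoooooooo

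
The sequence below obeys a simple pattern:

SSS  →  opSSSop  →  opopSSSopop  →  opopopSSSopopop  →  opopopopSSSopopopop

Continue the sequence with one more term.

Every step adds op to the front and op to the end of the previous string.
Applying this once more to opopopopSSSopopopop:

opopopopopSSSopopopopop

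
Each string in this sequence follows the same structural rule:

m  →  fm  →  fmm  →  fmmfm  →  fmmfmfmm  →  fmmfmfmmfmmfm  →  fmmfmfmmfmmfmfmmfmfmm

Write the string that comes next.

fmmfmfmmfmmfmfmmfmfmmfmmfmfmmfmmfm

This is a Fibonacci-style word recurrence s(k) = s(k−1)·s(k−2): e.g. fm·m = fmm.
The next term joins fmmfmfmmfmmfmfmmfmfmm and fmmfmfmmfmmfm.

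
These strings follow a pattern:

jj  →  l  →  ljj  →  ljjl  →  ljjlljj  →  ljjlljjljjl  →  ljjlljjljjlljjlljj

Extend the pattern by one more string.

Each term (from the third on) is the previous term followed by the one before it: term 3 = l·jj = ljj.
Continuing: ljjlljjljjlljjlljj · ljjlljjljjl gives term 8.

ljjlljjljjlljjlljjljjlljjljjl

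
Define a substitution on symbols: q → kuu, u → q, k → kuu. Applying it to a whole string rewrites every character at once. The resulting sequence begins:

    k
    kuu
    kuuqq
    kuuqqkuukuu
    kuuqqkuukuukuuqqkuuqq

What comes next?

kuuqqkuukuukuuqqkuuqqkuuqqkuukuukuuqqkuukuu

φ(kuuqqkuukuukuuqqkuuqq) expands symbol-by-symbol to kuu q q kuu kuu kuu q q kuu q q kuu q q kuu kuu kuu q q kuu kuu; joining the 21 pieces gives the next term.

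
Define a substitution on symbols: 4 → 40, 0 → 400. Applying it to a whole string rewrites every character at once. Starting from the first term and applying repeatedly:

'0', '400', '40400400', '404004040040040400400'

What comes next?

Rewriting the 21 symbols of 404004040040040400400 one by one yields 40 400 40 400 400 40 400 40 400 400 40 400 400 40 400 40 400 400 40 400 400; concatenated:

4040040400400404004040040040400400404004040040040400400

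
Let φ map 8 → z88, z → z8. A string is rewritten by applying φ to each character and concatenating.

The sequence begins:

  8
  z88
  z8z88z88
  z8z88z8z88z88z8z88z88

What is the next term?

Rewriting the 21 symbols of z8z88z8z88z88z8z88z88 one by one yields z8 z88 z8 z88 z88 z8 z88 z8 z88 z88 z8 z88 z88 z8 z88 z8 z88 z88 z8 z88 z88; concatenated:

z8z88z8z88z88z8z88z8z88z88z8z88z88z8z88z8z88z88z8z88z88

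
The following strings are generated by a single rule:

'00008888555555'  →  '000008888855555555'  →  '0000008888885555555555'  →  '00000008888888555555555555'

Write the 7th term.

00000000008888888888555555555555555555

The n-th term is n+1 0's then n+1 8's then 2n 5's, where the shown terms are n = 3, 4, 5, 6.
At n = 9 the blocks have lengths 10, 10, 18.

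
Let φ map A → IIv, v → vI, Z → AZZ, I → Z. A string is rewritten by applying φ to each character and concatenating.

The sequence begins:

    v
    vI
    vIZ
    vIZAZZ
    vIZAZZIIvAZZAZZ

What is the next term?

φ(vIZAZZIIvAZZAZZ) expands symbol-by-symbol to vI Z AZZ IIv AZZ AZZ Z Z vI IIv AZZ AZZ IIv AZZ AZZ; joining the 15 pieces gives the next term.

vIZAZZIIvAZZAZZZZvIIIvAZZAZZIIvAZZAZZ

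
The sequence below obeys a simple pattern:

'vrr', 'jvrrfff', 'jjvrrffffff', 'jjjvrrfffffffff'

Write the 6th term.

Every step adds j to the front and fff to the end of the previous string.
From jjjvrrfffffffff, 2 further steps: jjjvrrfffffffff → jjjjvrrffffffffffff → (answer).

jjjjjvrrfffffffffffffff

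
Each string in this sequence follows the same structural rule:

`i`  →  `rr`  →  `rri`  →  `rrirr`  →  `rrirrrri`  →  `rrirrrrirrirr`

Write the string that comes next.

From term 3 onward, concatenate the last term with the second-to-last: rr·i = rri, rri·rr = rrirr, …
So term 7 is rrirrrrirrirr·rrirrrri.

rrirrrrirrirrrrirrrri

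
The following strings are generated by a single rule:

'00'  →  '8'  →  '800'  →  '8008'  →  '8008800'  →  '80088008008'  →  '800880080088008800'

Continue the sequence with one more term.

This is a Fibonacci-style word recurrence s(k) = s(k−1)·s(k−2): e.g. 8·00 = 800.
So term 8 is 800880080088008800·80088008008.

80088008008800880080088008008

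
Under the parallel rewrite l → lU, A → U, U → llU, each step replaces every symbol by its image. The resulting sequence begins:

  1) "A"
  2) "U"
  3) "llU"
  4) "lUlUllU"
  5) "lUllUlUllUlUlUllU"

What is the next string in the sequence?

Rewriting the 17 symbols of lUllUlUllUlUlUllU one by one yields lU llU lU lU llU lU llU lU lU llU lU llU lU llU lU lU llU; concatenated:

lUllUlUlUllUlUllUlUlUllUlUllUlUllUlUlUllU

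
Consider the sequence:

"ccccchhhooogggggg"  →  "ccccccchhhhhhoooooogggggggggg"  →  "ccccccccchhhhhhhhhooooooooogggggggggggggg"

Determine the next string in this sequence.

ccccccccccchhhhhhhhhhhhoooooooooooogggggggggggggggggg

Each string has the form c^{2n+3} h^{3n} o^{3n} g^{4n+2} (n = 1, 2, …).
Setting n = 4 gives 11, 12, 12, 18 characters in each block.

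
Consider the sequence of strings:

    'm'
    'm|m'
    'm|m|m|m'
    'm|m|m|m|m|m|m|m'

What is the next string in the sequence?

s(k+1) = s(k)·|·s(k) — each term doubles the last with '|' between the halves.
Doubling m|m|m|m|m|m|m|m with '|' between the halves:

m|m|m|m|m|m|m|m|m|m|m|m|m|m|m|m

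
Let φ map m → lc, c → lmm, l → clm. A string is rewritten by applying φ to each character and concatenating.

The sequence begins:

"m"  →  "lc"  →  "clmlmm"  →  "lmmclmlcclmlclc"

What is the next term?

Applying the rule to each of the 15 symbols of lmmclmlcclmlclc gives the pieces clm lc lc lmm clm lc clm lmm lmm clm lc clm lmm clm lmm, which concatenate to the answer.

clmlclclmmclmlcclmlmmlmmclmlcclmlmmclmlmm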